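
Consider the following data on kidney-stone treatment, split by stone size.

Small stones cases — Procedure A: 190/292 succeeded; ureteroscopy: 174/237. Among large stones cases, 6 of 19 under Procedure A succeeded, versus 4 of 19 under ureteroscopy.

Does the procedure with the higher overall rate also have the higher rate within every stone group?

Small stones: Procedure A 190/292 = 65.1%, ureteroscopy 174/237 = 73.4% → ureteroscopy
Large stones: Procedure A 6/19 = 31.6%, ureteroscopy 4/19 = 21.1% → Procedure A
Overall: Procedure A 196/311 = 63.0%, ureteroscopy 178/256 = 69.5% → ureteroscopy
Neither sweeps: Procedure A wins 1 of 2 groups, ureteroscopy wins 1. Ureteroscopy wins overall but not every group — no Simpson reversal.

No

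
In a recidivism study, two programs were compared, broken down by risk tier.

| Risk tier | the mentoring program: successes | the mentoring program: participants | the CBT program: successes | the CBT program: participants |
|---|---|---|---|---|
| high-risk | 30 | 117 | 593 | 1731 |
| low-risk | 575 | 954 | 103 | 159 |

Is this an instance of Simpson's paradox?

High-risk: the mentoring program 30/117 = 25.6%, the CBT program 593/1731 = 34.3% → the CBT program
Low-risk: the mentoring program 575/954 = 60.3%, the CBT program 103/159 = 64.8% → the CBT program
Overall: the mentoring program 605/1071 = 56.5%, the CBT program 696/1890 = 36.8% → the mentoring program
The CBT program wins each risk group but the mentoring program wins overall — the comparison reverses. The CBT program's participants skew toward high-risk, which has a lower base rate.

Yes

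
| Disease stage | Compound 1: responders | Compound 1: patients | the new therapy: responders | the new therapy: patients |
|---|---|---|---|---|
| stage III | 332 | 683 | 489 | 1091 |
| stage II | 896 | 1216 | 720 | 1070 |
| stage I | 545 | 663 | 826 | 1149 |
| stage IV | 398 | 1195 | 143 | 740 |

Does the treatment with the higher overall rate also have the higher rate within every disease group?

Yes

Stage III: Compound 1 332/683 = 48.6%, the new therapy 489/1091 = 44.8% → Compound 1
Stage II: Compound 1 896/1216 = 73.7%, the new therapy 720/1070 = 67.3% → Compound 1
Stage I: Compound 1 545/663 = 82.2%, the new therapy 826/1149 = 71.9% → Compound 1
Stage IV: Compound 1 398/1195 = 33.3%, the new therapy 143/740 = 19.3% → Compound 1
Overall: Compound 1 2171/3757 = 57.8%, the new therapy 2178/4050 = 53.8% → Compound 1
Compound 1 wins overall and in every disease group — no reversal.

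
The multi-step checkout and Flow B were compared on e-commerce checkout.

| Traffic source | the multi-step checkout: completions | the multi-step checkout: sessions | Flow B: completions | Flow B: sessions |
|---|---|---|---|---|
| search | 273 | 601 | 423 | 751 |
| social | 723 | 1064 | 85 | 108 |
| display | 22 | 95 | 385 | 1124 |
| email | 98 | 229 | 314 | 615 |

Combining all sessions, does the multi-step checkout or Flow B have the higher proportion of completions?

the multi-step checkout

Search: the multi-step checkout 273/601 = 45.4%, Flow B 423/751 = 56.3% → Flow B
Social: the multi-step checkout 723/1064 = 68.0%, Flow B 85/108 = 78.7% → Flow B
Display: the multi-step checkout 22/95 = 23.2%, Flow B 385/1124 = 34.3% → Flow B
Email: the multi-step checkout 98/229 = 42.8%, Flow B 314/615 = 51.1% → Flow B
Overall: the multi-step checkout 1116/1989 = 56.1%, Flow B 1207/2598 = 46.5% → the multi-step checkout
(Flow B wins every traffic group but the multi-step checkout wins overall — Flow B's sessions skew toward the low-rate display group.)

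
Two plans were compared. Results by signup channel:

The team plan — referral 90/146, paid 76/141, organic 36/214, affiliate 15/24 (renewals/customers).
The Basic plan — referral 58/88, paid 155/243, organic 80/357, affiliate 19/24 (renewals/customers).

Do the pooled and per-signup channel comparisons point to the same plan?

Yes

Referral: the team plan 90/146 = 61.6%, the Basic plan 58/88 = 65.9% → the Basic plan
Paid: the team plan 76/141 = 53.9%, the Basic plan 155/243 = 63.8% → the Basic plan
Organic: the team plan 36/214 = 16.8%, the Basic plan 80/357 = 22.4% → the Basic plan
Affiliate: the team plan 15/24 = 62.5%, the Basic plan 19/24 = 79.2% → the Basic plan
Overall: the team plan 217/525 = 41.3%, the Basic plan 312/712 = 43.8% → the Basic plan
The Basic plan wins overall and in every signup group — no reversal.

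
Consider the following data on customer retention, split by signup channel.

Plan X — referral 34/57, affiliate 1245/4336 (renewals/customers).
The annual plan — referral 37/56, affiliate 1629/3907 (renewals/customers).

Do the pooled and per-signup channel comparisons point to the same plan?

Yes

Referral: Plan X 34/57 = 59.6%, the annual plan 37/56 = 66.1% → the annual plan
Affiliate: Plan X 1245/4336 = 28.7%, the annual plan 1629/3907 = 41.7% → the annual plan
Overall: Plan X 1279/4393 = 29.1%, the annual plan 1666/3963 = 42.0% → the annual plan
The annual plan wins overall and in every signup group — no reversal.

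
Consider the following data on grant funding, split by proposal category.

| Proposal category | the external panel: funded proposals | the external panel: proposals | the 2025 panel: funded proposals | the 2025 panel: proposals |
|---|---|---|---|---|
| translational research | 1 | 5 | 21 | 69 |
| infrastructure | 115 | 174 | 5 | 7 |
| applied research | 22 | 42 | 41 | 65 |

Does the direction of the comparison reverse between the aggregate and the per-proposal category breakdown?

Yes

Translational research: the external panel 1/5 = 20.0%, the 2025 panel 21/69 = 30.4% → the 2025 panel
Infrastructure: the external panel 115/174 = 66.1%, the 2025 panel 5/7 = 71.4% → the 2025 panel
Applied research: the external panel 22/42 = 52.4%, the 2025 panel 41/65 = 63.1% → the 2025 panel
Overall: the external panel 138/221 = 62.4%, the 2025 panel 67/141 = 47.5% → the external panel
The 2025 panel wins each proposal group but the external panel wins overall — the comparison reverses. The 2025 panel's proposals skew toward translational research, which has a lower base rate.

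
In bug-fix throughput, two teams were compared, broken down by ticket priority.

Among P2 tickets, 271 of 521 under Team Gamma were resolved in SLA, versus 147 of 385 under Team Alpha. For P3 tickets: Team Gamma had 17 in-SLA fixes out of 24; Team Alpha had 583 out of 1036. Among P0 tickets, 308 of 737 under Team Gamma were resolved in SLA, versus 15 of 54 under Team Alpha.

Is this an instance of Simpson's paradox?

Yes

P2: Team Gamma 271/521 = 52.0%, Team Alpha 147/385 = 38.2% → Team Gamma
P3: Team Gamma 17/24 = 70.8%, Team Alpha 583/1036 = 56.3% → Team Gamma
P0: Team Gamma 308/737 = 41.8%, Team Alpha 15/54 = 27.8% → Team Gamma
Overall: Team Gamma 596/1282 = 46.5%, Team Alpha 745/1475 = 50.5% → Team Alpha
Team Gamma wins each ticket group but Team Alpha wins overall — the comparison reverses. Team Gamma's tickets skew toward P0, which has a lower base rate.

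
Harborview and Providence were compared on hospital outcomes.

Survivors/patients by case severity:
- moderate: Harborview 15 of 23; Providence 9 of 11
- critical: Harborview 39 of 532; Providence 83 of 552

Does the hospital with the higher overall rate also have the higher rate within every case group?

Yes

Moderate: Harborview 15/23 = 65.2%, Providence 9/11 = 81.8% → Providence
Critical: Harborview 39/532 = 7.3%, Providence 83/552 = 15.0% → Providence
Overall: Harborview 54/555 = 9.7%, Providence 92/563 = 16.3% → Providence
Providence wins overall and in every case group — no reversal.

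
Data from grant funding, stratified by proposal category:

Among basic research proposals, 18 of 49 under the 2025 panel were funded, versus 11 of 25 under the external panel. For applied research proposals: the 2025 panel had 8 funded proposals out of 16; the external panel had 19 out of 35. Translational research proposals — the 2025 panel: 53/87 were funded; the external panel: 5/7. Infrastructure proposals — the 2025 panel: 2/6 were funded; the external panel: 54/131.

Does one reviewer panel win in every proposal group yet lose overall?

Basic research: the 2025 panel 18/49 = 36.7%, the external panel 11/25 = 44.0% → the external panel
Applied research: the 2025 panel 8/16 = 50.0%, the external panel 19/35 = 54.3% → the external panel
Translational research: the 2025 panel 53/87 = 60.9%, the external panel 5/7 = 71.4% → the external panel
Infrastructure: the 2025 panel 2/6 = 33.3%, the external panel 54/131 = 41.2% → the external panel
Overall: the 2025 panel 81/158 = 51.3%, the external panel 89/198 = 44.9% → the 2025 panel
The external panel wins each proposal group but the 2025 panel wins overall — the comparison reverses. The external panel's proposals skew toward infrastructure, which has a lower base rate.

Yes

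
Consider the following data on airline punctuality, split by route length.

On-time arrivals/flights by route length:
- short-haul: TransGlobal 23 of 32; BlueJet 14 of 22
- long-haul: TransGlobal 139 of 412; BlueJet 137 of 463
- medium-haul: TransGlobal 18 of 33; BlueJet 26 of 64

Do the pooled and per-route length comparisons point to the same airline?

Yes

Short-haul: TransGlobal 23/32 = 71.9%, BlueJet 14/22 = 63.6% → TransGlobal
Long-haul: TransGlobal 139/412 = 33.7%, BlueJet 137/463 = 29.6% → TransGlobal
Medium-haul: TransGlobal 18/33 = 54.5%, BlueJet 26/64 = 40.6% → TransGlobal
Overall: TransGlobal 180/477 = 37.7%, BlueJet 177/549 = 32.2% → TransGlobal
TransGlobal wins overall and in every route group — no reversal.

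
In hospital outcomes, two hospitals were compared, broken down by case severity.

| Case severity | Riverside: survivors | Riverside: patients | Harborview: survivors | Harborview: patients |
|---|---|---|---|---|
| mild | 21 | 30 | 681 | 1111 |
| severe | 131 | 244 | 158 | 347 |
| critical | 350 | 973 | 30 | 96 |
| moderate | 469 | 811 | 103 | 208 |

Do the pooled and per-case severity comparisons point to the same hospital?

No

Mild: Riverside 21/30 = 70.0%, Harborview 681/1111 = 61.3% → Riverside
Severe: Riverside 131/244 = 53.7%, Harborview 158/347 = 45.5% → Riverside
Critical: Riverside 350/973 = 36.0%, Harborview 30/96 = 31.2% → Riverside
Moderate: Riverside 469/811 = 57.8%, Harborview 103/208 = 49.5% → Riverside
Overall: Riverside 971/2058 = 47.2%, Harborview 972/1762 = 55.2% → Harborview
Riverside wins each case group but Harborview wins overall — the comparison reverses. Riverside's patients skew toward critical, which has a lower base rate.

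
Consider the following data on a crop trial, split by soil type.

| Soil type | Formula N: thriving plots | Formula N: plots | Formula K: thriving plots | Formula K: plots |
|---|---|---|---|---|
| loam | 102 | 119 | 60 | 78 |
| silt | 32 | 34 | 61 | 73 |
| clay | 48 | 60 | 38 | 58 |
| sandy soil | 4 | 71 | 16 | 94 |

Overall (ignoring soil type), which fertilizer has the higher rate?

Formula N

Loam: Formula N 102/119 = 85.7%, Formula K 60/78 = 76.9% → Formula N
Silt: Formula N 32/34 = 94.1%, Formula K 61/73 = 83.6% → Formula N
Clay: Formula N 48/60 = 80.0%, Formula K 38/58 = 65.5% → Formula N
Sandy soil: Formula N 4/71 = 5.6%, Formula K 16/94 = 17.0% → Formula K
Overall: Formula N 186/284 = 65.5%, Formula K 175/303 = 57.8% → Formula N
(Neither sweeps every soil group, but Formula N has the higher pooled rate.)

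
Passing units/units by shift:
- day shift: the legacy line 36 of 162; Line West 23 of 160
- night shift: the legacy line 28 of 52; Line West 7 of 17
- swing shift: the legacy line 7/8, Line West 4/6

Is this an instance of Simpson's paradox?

Day shift: the legacy line 36/162 = 22.2%, Line West 23/160 = 14.4% → the legacy line
Night shift: the legacy line 28/52 = 53.8%, Line West 7/17 = 41.2% → the legacy line
Swing shift: the legacy line 7/8 = 87.5%, Line West 4/6 = 66.7% → the legacy line
Overall: the legacy line 71/222 = 32.0%, Line West 34/183 = 18.6% → the legacy line
The legacy line wins overall and in every shift group — no reversal.

No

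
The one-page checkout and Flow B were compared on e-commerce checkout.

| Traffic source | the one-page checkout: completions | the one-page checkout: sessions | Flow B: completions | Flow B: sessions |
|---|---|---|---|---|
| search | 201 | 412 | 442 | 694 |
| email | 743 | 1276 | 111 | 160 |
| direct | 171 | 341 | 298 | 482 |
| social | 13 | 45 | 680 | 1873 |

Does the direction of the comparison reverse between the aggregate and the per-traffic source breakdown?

Search: the one-page checkout 201/412 = 48.8%, Flow B 442/694 = 63.7% → Flow B
Email: the one-page checkout 743/1276 = 58.2%, Flow B 111/160 = 69.4% → Flow B
Direct: the one-page checkout 171/341 = 50.1%, Flow B 298/482 = 61.8% → Flow B
Social: the one-page checkout 13/45 = 28.9%, Flow B 680/1873 = 36.3% → Flow B
Overall: the one-page checkout 1128/2074 = 54.4%, Flow B 1531/3209 = 47.7% → the one-page checkout
Flow B wins each traffic group but the one-page checkout wins overall — the comparison reverses. Flow B's sessions skew toward social, which has a lower base rate.

Yes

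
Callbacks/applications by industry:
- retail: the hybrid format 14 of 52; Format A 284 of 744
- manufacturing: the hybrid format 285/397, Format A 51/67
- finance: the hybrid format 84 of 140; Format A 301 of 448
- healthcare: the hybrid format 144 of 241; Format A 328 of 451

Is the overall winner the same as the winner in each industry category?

Retail: the hybrid format 14/52 = 26.9%, Format A 284/744 = 38.2% → Format A
Manufacturing: the hybrid format 285/397 = 71.8%, Format A 51/67 = 76.1% → Format A
Finance: the hybrid format 84/140 = 60.0%, Format A 301/448 = 67.2% → Format A
Healthcare: the hybrid format 144/241 = 59.8%, Format A 328/451 = 72.7% → Format A
Overall: the hybrid format 527/830 = 63.5%, Format A 964/1710 = 56.4% → the hybrid format
Format A wins each industry group but the hybrid format wins overall — the comparison reverses. Format A's applications skew toward retail, which has a lower base rate.

No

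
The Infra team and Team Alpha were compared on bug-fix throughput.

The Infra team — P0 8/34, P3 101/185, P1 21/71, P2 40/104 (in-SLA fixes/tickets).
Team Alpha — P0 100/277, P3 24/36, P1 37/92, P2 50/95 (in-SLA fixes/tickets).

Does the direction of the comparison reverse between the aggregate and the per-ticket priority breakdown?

Yes

P0: the Infra team 8/34 = 23.5%, Team Alpha 100/277 = 36.1% → Team Alpha
P3: the Infra team 101/185 = 54.6%, Team Alpha 24/36 = 66.7% → Team Alpha
P1: the Infra team 21/71 = 29.6%, Team Alpha 37/92 = 40.2% → Team Alpha
P2: the Infra team 40/104 = 38.5%, Team Alpha 50/95 = 52.6% → Team Alpha
Overall: the Infra team 170/394 = 43.1%, Team Alpha 211/500 = 42.2% → the Infra team
Team Alpha wins each ticket group but the Infra team wins overall — the comparison reverses. Team Alpha's tickets skew toward P0, which has a lower base rate.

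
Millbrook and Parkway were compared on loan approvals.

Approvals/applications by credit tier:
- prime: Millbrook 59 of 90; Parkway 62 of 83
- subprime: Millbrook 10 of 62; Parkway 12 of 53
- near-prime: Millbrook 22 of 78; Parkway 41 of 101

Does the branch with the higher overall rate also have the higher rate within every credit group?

Yes

Prime: Millbrook 59/90 = 65.6%, Parkway 62/83 = 74.7% → Parkway
Subprime: Millbrook 10/62 = 16.1%, Parkway 12/53 = 22.6% → Parkway
Near-prime: Millbrook 22/78 = 28.2%, Parkway 41/101 = 40.6% → Parkway
Overall: Millbrook 91/230 = 39.6%, Parkway 115/237 = 48.5% → Parkway
Parkway wins overall and in every credit group — no reversal.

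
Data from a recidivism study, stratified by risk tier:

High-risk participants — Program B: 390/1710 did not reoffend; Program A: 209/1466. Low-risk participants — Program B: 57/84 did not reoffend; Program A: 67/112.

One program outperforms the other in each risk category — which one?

High-risk: Program B 390/1710 = 22.8%, Program A 209/1466 = 14.3% → Program B
Low-risk: Program B 57/84 = 67.9%, Program A 67/112 = 59.8% → Program B
Program B has the higher rate in both groups.

Program B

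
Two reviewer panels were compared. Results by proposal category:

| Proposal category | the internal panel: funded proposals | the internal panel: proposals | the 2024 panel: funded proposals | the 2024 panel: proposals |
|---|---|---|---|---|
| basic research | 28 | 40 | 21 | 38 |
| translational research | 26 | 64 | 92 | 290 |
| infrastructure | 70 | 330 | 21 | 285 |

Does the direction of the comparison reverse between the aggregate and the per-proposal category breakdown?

Basic research: the internal panel 28/40 = 70.0%, the 2024 panel 21/38 = 55.3% → the internal panel
Translational research: the internal panel 26/64 = 40.6%, the 2024 panel 92/290 = 31.7% → the internal panel
Infrastructure: the internal panel 70/330 = 21.2%, the 2024 panel 21/285 = 7.4% → the internal panel
Overall: the internal panel 124/434 = 28.6%, the 2024 panel 134/613 = 21.9% → the internal panel
The internal panel wins overall and in every proposal group — no reversal.

No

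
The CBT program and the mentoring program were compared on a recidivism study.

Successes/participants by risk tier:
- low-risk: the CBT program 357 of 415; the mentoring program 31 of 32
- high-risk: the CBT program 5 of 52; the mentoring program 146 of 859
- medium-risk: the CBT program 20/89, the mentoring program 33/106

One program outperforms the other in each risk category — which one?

Low-risk: the CBT program 357/415 = 86.0%, the mentoring program 31/32 = 96.9% → the mentoring program
High-risk: the CBT program 5/52 = 9.6%, the mentoring program 146/859 = 17.0% → the mentoring program
Medium-risk: the CBT program 20/89 = 22.5%, the mentoring program 33/106 = 31.1% → the mentoring program
The mentoring program has the higher rate in all 3 groups.

the mentoring program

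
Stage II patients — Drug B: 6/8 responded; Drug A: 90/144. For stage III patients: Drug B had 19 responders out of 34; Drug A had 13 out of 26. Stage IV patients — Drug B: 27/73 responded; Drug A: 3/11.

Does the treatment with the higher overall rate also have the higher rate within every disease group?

Stage II: Drug B 6/8 = 75.0%, Drug A 90/144 = 62.5% → Drug B
Stage III: Drug B 19/34 = 55.9%, Drug A 13/26 = 50.0% → Drug B
Stage IV: Drug B 27/73 = 37.0%, Drug A 3/11 = 27.3% → Drug B
Overall: Drug B 52/115 = 45.2%, Drug A 106/181 = 58.6% → Drug A
Drug B wins each disease group but Drug A wins overall — the comparison reverses. Drug B's patients skew toward stage IV, which has a lower base rate.

No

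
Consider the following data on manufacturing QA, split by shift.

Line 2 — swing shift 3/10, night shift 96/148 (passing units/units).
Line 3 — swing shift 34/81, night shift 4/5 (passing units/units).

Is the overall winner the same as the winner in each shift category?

Swing shift: Line 2 3/10 = 30.0%, Line 3 34/81 = 42.0% → Line 3
Night shift: Line 2 96/148 = 64.9%, Line 3 4/5 = 80.0% → Line 3
Overall: Line 2 99/158 = 62.7%, Line 3 38/86 = 44.2% → Line 2
Line 3 wins each shift group but Line 2 wins overall — the comparison reverses. Line 3's units skew toward swing shift, which has a lower base rate.

No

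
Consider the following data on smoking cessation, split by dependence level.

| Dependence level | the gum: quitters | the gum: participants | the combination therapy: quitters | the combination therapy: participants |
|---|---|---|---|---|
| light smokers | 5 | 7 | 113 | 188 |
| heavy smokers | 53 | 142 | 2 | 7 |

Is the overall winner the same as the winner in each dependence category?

No

Light smokers: the gum 5/7 = 71.4%, the combination therapy 113/188 = 60.1% → the gum
Heavy smokers: the gum 53/142 = 37.3%, the combination therapy 2/7 = 28.6% → the gum
Overall: the gum 58/149 = 38.9%, the combination therapy 115/195 = 59.0% → the combination therapy
The gum wins each dependence group but the combination therapy wins overall — the comparison reverses. The gum's participants skew toward heavy smokers, which has a lower base rate.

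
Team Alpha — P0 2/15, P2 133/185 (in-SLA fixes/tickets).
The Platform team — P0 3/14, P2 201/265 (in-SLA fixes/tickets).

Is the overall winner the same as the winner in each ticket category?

Yes

P0: Team Alpha 2/15 = 13.3%, the Platform team 3/14 = 21.4% → the Platform team
P2: Team Alpha 133/185 = 71.9%, the Platform team 201/265 = 75.8% → the Platform team
Overall: Team Alpha 135/200 = 67.5%, the Platform team 204/279 = 73.1% → the Platform team
The Platform team wins overall and in every ticket group — no reversal.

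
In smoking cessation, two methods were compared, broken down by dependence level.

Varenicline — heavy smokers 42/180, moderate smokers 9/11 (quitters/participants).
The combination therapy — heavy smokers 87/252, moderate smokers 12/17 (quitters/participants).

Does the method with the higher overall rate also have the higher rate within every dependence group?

No

Heavy smokers: varenicline 42/180 = 23.3%, the combination therapy 87/252 = 34.5% → the combination therapy
Moderate smokers: varenicline 9/11 = 81.8%, the combination therapy 12/17 = 70.6% → varenicline
Overall: varenicline 51/191 = 26.7%, the combination therapy 99/269 = 36.8% → the combination therapy
Neither sweeps: varenicline wins 1 of 2 groups, the combination therapy wins 1. The combination therapy wins overall but not every group — no Simpson reversal.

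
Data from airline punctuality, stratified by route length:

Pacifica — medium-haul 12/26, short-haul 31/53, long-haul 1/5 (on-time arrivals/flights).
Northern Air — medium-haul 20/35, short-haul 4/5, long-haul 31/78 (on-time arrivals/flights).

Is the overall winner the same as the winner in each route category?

No

Medium-haul: Pacifica 12/26 = 46.2%, Northern Air 20/35 = 57.1% → Northern Air
Short-haul: Pacifica 31/53 = 58.5%, Northern Air 4/5 = 80.0% → Northern Air
Long-haul: Pacifica 1/5 = 20.0%, Northern Air 31/78 = 39.7% → Northern Air
Overall: Pacifica 44/84 = 52.4%, Northern Air 55/118 = 46.6% → Pacifica
Northern Air wins each route group but Pacifica wins overall — the comparison reverses. Northern Air's flights skew toward long-haul, which has a lower base rate.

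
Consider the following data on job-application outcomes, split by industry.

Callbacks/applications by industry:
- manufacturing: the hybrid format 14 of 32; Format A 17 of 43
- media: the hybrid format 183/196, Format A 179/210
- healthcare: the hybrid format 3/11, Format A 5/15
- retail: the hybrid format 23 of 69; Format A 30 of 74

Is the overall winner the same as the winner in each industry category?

No

Manufacturing: the hybrid format 14/32 = 43.8%, Format A 17/43 = 39.5% → the hybrid format
Media: the hybrid format 183/196 = 93.4%, Format A 179/210 = 85.2% → the hybrid format
Healthcare: the hybrid format 3/11 = 27.3%, Format A 5/15 = 33.3% → Format A
Retail: the hybrid format 23/69 = 33.3%, Format A 30/74 = 40.5% → Format A
Overall: the hybrid format 223/308 = 72.4%, Format A 231/342 = 67.5% → the hybrid format
Neither sweeps: the hybrid format wins 2 of 4 groups, Format A wins 2. The hybrid format wins overall but not every group — no Simpson reversal.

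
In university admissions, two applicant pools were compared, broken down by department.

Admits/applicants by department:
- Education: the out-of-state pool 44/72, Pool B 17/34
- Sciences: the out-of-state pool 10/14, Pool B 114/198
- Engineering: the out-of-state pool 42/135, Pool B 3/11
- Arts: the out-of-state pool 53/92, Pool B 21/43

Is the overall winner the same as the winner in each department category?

Education: the out-of-state pool 44/72 = 61.1%, Pool B 17/34 = 50.0% → the out-of-state pool
Sciences: the out-of-state pool 10/14 = 71.4%, Pool B 114/198 = 57.6% → the out-of-state pool
Engineering: the out-of-state pool 42/135 = 31.1%, Pool B 3/11 = 27.3% → the out-of-state pool
Arts: the out-of-state pool 53/92 = 57.6%, Pool B 21/43 = 48.8% → the out-of-state pool
Overall: the out-of-state pool 149/313 = 47.6%, Pool B 155/286 = 54.2% → Pool B
The out-of-state pool wins each department group but Pool B wins overall — the comparison reverses. The out-of-state pool's applicants skew toward Engineering, which has a lower base rate.

No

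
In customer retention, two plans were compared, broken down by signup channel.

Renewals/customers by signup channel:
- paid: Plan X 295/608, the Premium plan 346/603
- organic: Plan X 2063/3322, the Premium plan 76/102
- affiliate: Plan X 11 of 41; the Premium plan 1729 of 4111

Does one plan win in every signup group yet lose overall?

Paid: Plan X 295/608 = 48.5%, the Premium plan 346/603 = 57.4% → the Premium plan
Organic: Plan X 2063/3322 = 62.1%, the Premium plan 76/102 = 74.5% → the Premium plan
Affiliate: Plan X 11/41 = 26.8%, the Premium plan 1729/4111 = 42.1% → the Premium plan
Overall: Plan X 2369/3971 = 59.7%, the Premium plan 2151/4816 = 44.7% → Plan X
The Premium plan wins each signup group but Plan X wins overall — the comparison reverses. The Premium plan's customers skew toward affiliate, which has a lower base rate.

Yes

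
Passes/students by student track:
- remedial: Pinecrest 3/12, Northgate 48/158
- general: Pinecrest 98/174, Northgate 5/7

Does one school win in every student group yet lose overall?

Yes

Remedial: Pinecrest 3/12 = 25.0%, Northgate 48/158 = 30.4% → Northgate
General: Pinecrest 98/174 = 56.3%, Northgate 5/7 = 71.4% → Northgate
Overall: Pinecrest 101/186 = 54.3%, Northgate 53/165 = 32.1% → Pinecrest
Northgate wins each student group but Pinecrest wins overall — the comparison reverses. Northgate's students skew toward remedial, which has a lower base rate.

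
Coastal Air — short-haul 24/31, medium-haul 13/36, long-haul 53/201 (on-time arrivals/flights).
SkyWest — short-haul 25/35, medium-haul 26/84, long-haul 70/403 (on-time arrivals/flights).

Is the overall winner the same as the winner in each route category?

Short-haul: Coastal Air 24/31 = 77.4%, SkyWest 25/35 = 71.4% → Coastal Air
Medium-haul: Coastal Air 13/36 = 36.1%, SkyWest 26/84 = 31.0% → Coastal Air
Long-haul: Coastal Air 53/201 = 26.4%, SkyWest 70/403 = 17.4% → Coastal Air
Overall: Coastal Air 90/268 = 33.6%, SkyWest 121/522 = 23.2% → Coastal Air
Coastal Air wins overall and in every route group — no reversal.

Yes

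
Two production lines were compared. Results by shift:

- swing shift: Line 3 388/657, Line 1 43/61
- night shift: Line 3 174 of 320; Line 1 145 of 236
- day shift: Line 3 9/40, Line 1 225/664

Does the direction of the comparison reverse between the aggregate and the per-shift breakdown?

Swing shift: Line 3 388/657 = 59.1%, Line 1 43/61 = 70.5% → Line 1
Night shift: Line 3 174/320 = 54.4%, Line 1 145/236 = 61.4% → Line 1
Day shift: Line 3 9/40 = 22.5%, Line 1 225/664 = 33.9% → Line 1
Overall: Line 3 571/1017 = 56.1%, Line 1 413/961 = 43.0% → Line 3
Line 1 wins each shift group but Line 3 wins overall — the comparison reverses. Line 1's units skew toward day shift, which has a lower base rate.

Yes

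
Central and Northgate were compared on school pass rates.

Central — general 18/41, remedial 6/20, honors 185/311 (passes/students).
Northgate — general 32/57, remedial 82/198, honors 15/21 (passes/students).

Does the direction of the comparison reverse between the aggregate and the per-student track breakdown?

General: Central 18/41 = 43.9%, Northgate 32/57 = 56.1% → Northgate
Remedial: Central 6/20 = 30.0%, Northgate 82/198 = 41.4% → Northgate
Honors: Central 185/311 = 59.5%, Northgate 15/21 = 71.4% → Northgate
Overall: Central 209/372 = 56.2%, Northgate 129/276 = 46.7% → Central
Northgate wins each student group but Central wins overall — the comparison reverses. Northgate's students skew toward remedial, which has a lower base rate.

Yes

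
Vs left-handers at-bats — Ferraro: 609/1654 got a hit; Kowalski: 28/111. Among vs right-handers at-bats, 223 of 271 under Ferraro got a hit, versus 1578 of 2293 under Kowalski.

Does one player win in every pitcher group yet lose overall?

Yes

Vs left-handers: Ferraro 609/1654 = 36.8%, Kowalski 28/111 = 25.2% → Ferraro
Vs right-handers: Ferraro 223/271 = 82.3%, Kowalski 1578/2293 = 68.8% → Ferraro
Overall: Ferraro 832/1925 = 43.2%, Kowalski 1606/2404 = 66.8% → Kowalski
Ferraro wins each pitcher group but Kowalski wins overall — the comparison reverses. Ferraro's at-bats skew toward vs left-handers, which has a lower base rate.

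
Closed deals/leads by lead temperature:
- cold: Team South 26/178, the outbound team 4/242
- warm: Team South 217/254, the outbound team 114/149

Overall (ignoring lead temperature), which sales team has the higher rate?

Team South

Cold: Team South 26/178 = 14.6%, the outbound team 4/242 = 1.7% → Team South
Warm: Team South 217/254 = 85.4%, the outbound team 114/149 = 76.5% → Team South
Overall: Team South 243/432 = 56.2%, the outbound team 118/391 = 30.2% → Team South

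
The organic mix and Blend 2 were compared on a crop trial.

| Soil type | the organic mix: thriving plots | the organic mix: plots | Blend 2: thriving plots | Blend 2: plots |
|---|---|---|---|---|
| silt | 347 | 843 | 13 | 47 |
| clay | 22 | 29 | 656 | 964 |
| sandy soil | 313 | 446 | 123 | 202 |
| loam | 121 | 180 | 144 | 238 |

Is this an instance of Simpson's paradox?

Yes

Silt: the organic mix 347/843 = 41.2%, Blend 2 13/47 = 27.7% → the organic mix
Clay: the organic mix 22/29 = 75.9%, Blend 2 656/964 = 68.0% → the organic mix
Sandy soil: the organic mix 313/446 = 70.2%, Blend 2 123/202 = 60.9% → the organic mix
Loam: the organic mix 121/180 = 67.2%, Blend 2 144/238 = 60.5% → the organic mix
Overall: the organic mix 803/1498 = 53.6%, Blend 2 936/1451 = 64.5% → Blend 2
The organic mix wins each soil group but Blend 2 wins overall — the comparison reverses. The organic mix's plots skew toward silt, which has a lower base rate.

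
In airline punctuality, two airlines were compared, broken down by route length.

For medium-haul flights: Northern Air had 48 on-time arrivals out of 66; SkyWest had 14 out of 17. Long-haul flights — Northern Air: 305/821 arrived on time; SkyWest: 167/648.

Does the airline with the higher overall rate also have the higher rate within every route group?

Medium-haul: Northern Air 48/66 = 72.7%, SkyWest 14/17 = 82.4% → SkyWest
Long-haul: Northern Air 305/821 = 37.1%, SkyWest 167/648 = 25.8% → Northern Air
Overall: Northern Air 353/887 = 39.8%, SkyWest 181/665 = 27.2% → Northern Air
Neither sweeps: Northern Air wins 1 of 2 groups, SkyWest wins 1. Northern Air wins overall but not every group — no Simpson reversal.

No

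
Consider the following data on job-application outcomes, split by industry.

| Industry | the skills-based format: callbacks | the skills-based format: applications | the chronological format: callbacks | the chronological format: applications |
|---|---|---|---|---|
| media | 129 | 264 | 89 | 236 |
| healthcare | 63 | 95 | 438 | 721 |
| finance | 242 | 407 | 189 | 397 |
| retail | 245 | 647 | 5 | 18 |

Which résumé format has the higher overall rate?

Media: the skills-based format 129/264 = 48.9%, the chronological format 89/236 = 37.7% → the skills-based format
Healthcare: the skills-based format 63/95 = 66.3%, the chronological format 438/721 = 60.7% → the skills-based format
Finance: the skills-based format 242/407 = 59.5%, the chronological format 189/397 = 47.6% → the skills-based format
Retail: the skills-based format 245/647 = 37.9%, the chronological format 5/18 = 27.8% → the skills-based format
Overall: the skills-based format 679/1413 = 48.1%, the chronological format 721/1372 = 52.6% → the chronological format
(The skills-based format wins every industry group but the chronological format wins overall — the skills-based format's applications skew toward the low-rate retail group.)

the chronological format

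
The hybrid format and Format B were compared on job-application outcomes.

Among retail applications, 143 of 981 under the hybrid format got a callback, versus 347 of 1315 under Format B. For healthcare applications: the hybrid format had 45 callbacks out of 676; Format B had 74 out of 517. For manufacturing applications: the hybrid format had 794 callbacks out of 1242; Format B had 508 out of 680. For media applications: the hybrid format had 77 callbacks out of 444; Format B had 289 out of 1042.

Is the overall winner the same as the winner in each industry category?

Retail: the hybrid format 143/981 = 14.6%, Format B 347/1315 = 26.4% → Format B
Healthcare: the hybrid format 45/676 = 6.7%, Format B 74/517 = 14.3% → Format B
Manufacturing: the hybrid format 794/1242 = 63.9%, Format B 508/680 = 74.7% → Format B
Media: the hybrid format 77/444 = 17.3%, Format B 289/1042 = 27.7% → Format B
Overall: the hybrid format 1059/3343 = 31.7%, Format B 1218/3554 = 34.3% → Format B
Format B wins overall and in every industry group — no reversal.

Yes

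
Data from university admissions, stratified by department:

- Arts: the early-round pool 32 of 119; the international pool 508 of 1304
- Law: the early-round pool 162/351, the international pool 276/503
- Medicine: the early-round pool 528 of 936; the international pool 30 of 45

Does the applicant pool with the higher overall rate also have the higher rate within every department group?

Arts: the early-round pool 32/119 = 26.9%, the international pool 508/1304 = 39.0% → the international pool
Law: the early-round pool 162/351 = 46.2%, the international pool 276/503 = 54.9% → the international pool
Medicine: the early-round pool 528/936 = 56.4%, the international pool 30/45 = 66.7% → the international pool
Overall: the early-round pool 722/1406 = 51.4%, the international pool 814/1852 = 44.0% → the early-round pool
The international pool wins each department group but the early-round pool wins overall — the comparison reverses. The international pool's applicants skew toward Arts, which has a lower base rate.

No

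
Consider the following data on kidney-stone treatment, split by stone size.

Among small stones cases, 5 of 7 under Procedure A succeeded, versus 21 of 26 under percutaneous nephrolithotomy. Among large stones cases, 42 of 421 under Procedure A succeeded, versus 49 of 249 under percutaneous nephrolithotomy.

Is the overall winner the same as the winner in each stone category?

Small stones: Procedure A 5/7 = 71.4%, percutaneous nephrolithotomy 21/26 = 80.8% → percutaneous nephrolithotomy
Large stones: Procedure A 42/421 = 10.0%, percutaneous nephrolithotomy 49/249 = 19.7% → percutaneous nephrolithotomy
Overall: Procedure A 47/428 = 11.0%, percutaneous nephrolithotomy 70/275 = 25.5% → percutaneous nephrolithotomy
Percutaneous nephrolithotomy wins overall and in every stone group — no reversal.

Yes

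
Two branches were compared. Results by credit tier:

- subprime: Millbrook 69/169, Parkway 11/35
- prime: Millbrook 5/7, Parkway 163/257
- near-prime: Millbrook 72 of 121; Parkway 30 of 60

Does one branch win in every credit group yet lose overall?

Yes

Subprime: Millbrook 69/169 = 40.8%, Parkway 11/35 = 31.4% → Millbrook
Prime: Millbrook 5/7 = 71.4%, Parkway 163/257 = 63.4% → Millbrook
Near-prime: Millbrook 72/121 = 59.5%, Parkway 30/60 = 50.0% → Millbrook
Overall: Millbrook 146/297 = 49.2%, Parkway 204/352 = 58.0% → Parkway
Millbrook wins each credit group but Parkway wins overall — the comparison reverses. Millbrook's applications skew toward subprime, which has a lower base rate.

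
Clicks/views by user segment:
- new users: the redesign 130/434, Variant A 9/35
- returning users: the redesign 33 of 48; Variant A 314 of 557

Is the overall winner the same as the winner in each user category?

New users: the redesign 130/434 = 30.0%, Variant A 9/35 = 25.7% → the redesign
Returning users: the redesign 33/48 = 68.8%, Variant A 314/557 = 56.4% → the redesign
Overall: the redesign 163/482 = 33.8%, Variant A 323/592 = 54.6% → Variant A
The redesign wins each user group but Variant A wins overall — the comparison reverses. The redesign's views skew toward new users, which has a lower base rate.

No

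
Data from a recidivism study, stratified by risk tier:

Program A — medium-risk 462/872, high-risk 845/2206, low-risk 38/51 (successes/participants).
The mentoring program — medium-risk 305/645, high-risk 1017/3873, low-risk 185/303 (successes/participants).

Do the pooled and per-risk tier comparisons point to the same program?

Medium-risk: Program A 462/872 = 53.0%, the mentoring program 305/645 = 47.3% → Program A
High-risk: Program A 845/2206 = 38.3%, the mentoring program 1017/3873 = 26.3% → Program A
Low-risk: Program A 38/51 = 74.5%, the mentoring program 185/303 = 61.1% → Program A
Overall: Program A 1345/3129 = 43.0%, the mentoring program 1507/4821 = 31.3% → Program A
Program A wins overall and in every risk group — no reversal.

Yes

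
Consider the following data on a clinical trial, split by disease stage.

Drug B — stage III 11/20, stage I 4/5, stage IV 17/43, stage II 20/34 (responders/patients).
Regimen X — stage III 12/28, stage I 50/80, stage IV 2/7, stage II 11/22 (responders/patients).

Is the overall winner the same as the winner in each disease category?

Stage III: Drug B 11/20 = 55.0%, Regimen X 12/28 = 42.9% → Drug B
Stage I: Drug B 4/5 = 80.0%, Regimen X 50/80 = 62.5% → Drug B
Stage IV: Drug B 17/43 = 39.5%, Regimen X 2/7 = 28.6% → Drug B
Stage II: Drug B 20/34 = 58.8%, Regimen X 11/22 = 50.0% → Drug B
Overall: Drug B 52/102 = 51.0%, Regimen X 75/137 = 54.7% → Regimen X
Drug B wins each disease group but Regimen X wins overall — the comparison reverses. Drug B's patients skew toward stage IV, which has a lower base rate.

No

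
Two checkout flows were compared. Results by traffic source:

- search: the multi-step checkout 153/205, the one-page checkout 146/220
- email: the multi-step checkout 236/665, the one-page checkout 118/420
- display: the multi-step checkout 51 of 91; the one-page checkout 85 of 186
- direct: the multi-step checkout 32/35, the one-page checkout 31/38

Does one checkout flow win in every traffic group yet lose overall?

Search: the multi-step checkout 153/205 = 74.6%, the one-page checkout 146/220 = 66.4% → the multi-step checkout
Email: the multi-step checkout 236/665 = 35.5%, the one-page checkout 118/420 = 28.1% → the multi-step checkout
Display: the multi-step checkout 51/91 = 56.0%, the one-page checkout 85/186 = 45.7% → the multi-step checkout
Direct: the multi-step checkout 32/35 = 91.4%, the one-page checkout 31/38 = 81.6% → the multi-step checkout
Overall: the multi-step checkout 472/996 = 47.4%, the one-page checkout 380/864 = 44.0% → the multi-step checkout
The multi-step checkout wins overall and in every traffic group — no reversal.

No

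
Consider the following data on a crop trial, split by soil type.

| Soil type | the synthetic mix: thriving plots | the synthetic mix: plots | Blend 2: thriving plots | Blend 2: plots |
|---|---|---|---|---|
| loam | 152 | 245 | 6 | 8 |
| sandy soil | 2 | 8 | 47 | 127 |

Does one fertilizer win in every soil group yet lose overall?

Loam: the synthetic mix 152/245 = 62.0%, Blend 2 6/8 = 75.0% → Blend 2
Sandy soil: the synthetic mix 2/8 = 25.0%, Blend 2 47/127 = 37.0% → Blend 2
Overall: the synthetic mix 154/253 = 60.9%, Blend 2 53/135 = 39.3% → the synthetic mix
Blend 2 wins each soil group but the synthetic mix wins overall — the comparison reverses. Blend 2's plots skew toward sandy soil, which has a lower base rate.

Yes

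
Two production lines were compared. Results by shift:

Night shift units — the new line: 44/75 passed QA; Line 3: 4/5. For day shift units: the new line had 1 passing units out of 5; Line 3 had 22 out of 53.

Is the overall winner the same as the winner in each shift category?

Night shift: the new line 44/75 = 58.7%, Line 3 4/5 = 80.0% → Line 3
Day shift: the new line 1/5 = 20.0%, Line 3 22/53 = 41.5% → Line 3
Overall: the new line 45/80 = 56.2%, Line 3 26/58 = 44.8% → the new line
Line 3 wins each shift group but the new line wins overall — the comparison reverses. Line 3's units skew toward day shift, which has a lower base rate.

No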